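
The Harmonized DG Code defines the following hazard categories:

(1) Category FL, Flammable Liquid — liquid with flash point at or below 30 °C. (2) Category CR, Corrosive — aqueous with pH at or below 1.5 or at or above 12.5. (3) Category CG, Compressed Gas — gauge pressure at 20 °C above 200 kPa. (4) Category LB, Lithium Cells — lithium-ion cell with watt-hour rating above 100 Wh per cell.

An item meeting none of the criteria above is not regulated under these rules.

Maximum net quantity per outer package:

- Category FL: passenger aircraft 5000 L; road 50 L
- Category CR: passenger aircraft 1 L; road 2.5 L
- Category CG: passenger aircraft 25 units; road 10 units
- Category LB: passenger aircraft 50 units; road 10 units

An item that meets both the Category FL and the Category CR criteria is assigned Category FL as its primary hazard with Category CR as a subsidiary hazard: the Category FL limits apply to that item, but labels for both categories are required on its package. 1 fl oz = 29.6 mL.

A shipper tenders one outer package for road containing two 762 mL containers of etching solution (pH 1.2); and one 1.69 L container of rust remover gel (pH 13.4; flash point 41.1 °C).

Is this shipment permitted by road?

No

With pH 1.2 (≤ 1.5), the etching solution falls in Category CR.
The rust remover gel has pH 13.4, which is ≥ 12.5, so it is Category CR (Corrosive).
Category CR net quantity: (two 762 mL containers = 1.524 L) + 1.69 L = 3.214 L.
3.214 L > 2.5 L (road limit, Category CR) — over the limit.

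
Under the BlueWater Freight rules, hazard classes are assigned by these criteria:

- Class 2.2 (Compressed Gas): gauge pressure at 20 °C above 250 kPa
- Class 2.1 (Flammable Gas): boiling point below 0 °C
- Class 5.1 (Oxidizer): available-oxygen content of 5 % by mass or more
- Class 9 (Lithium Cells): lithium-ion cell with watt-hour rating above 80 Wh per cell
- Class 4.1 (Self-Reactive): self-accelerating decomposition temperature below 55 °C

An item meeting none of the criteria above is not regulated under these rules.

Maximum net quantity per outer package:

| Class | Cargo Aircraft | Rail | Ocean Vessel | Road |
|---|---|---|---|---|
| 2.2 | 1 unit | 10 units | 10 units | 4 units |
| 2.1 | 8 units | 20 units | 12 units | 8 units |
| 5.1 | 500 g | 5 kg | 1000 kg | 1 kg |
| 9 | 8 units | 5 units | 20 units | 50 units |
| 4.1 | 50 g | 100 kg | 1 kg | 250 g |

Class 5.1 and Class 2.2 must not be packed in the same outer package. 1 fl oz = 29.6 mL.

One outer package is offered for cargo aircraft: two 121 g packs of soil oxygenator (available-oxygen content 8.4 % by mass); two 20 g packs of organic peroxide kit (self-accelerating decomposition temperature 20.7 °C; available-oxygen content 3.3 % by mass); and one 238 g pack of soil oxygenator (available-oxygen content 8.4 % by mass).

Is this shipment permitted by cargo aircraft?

Yes

Available-oxygen content 8.4 % by mass meets the Class 5.1 criterion (Oxidizer), so the soil oxygenator is Class 5.1.
Organic peroxide kit: self-accelerating decomposition temperature 20.7 °C < 55 °C → Class 4.1 (Self-Reactive).
The soil oxygenator has available-oxygen content 8.4 % by mass, which is ≥ 5 % by mass, so it is Class 5.1 (Oxidizer).
Total Class 5.1: (two 121 g packs = 242 g) + 238 g = 480 g.
480 g ≤ 500 g (cargo aircraft limit, Class 5.1) — within limit.
Class 4.1 quantity: two 20 g packs = 40 g.
That is within the Class 4.1 cargo aircraft limit of 50 g.
The segregation rule (Class 5.1 with Class 2.2) does not apply to Class 5.1 with Class 4.1.
Every hazard class is within its cargo aircraft limit and no segregation rule is violated.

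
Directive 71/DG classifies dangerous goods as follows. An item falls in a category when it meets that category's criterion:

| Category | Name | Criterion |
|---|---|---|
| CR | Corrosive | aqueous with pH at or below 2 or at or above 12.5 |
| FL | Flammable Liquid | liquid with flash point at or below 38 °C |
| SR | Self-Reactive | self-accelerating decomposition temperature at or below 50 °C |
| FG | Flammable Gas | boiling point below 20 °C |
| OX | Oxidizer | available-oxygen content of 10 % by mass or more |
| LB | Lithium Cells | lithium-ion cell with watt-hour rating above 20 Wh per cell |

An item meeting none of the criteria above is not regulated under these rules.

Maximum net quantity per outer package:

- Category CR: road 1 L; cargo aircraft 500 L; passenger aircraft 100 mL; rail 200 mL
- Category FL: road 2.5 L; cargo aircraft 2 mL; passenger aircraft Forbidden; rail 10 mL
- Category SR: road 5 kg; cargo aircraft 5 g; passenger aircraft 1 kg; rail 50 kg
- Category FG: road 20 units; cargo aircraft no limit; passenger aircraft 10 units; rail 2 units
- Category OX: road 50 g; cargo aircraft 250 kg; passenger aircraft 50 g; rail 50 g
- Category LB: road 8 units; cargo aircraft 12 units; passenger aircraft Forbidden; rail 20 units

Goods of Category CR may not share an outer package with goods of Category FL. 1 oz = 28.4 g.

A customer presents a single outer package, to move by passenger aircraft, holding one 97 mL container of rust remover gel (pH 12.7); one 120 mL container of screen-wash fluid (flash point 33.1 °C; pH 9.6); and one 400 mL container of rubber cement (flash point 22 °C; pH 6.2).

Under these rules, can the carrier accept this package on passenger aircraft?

With pH 12.7 (≥ 12.5), the rust remover gel falls in Category CR.
Flash point 33.1 °C meets the Category FL criterion (Flammable Liquid), so the screen-wash fluid is Category FL.
Flash point 22 °C meets the Category FL criterion (Flammable Liquid), so the rubber cement is Category FL.
Category CR quantity: 97 mL.
97 mL ≤ 100 mL (passenger aircraft limit, Category CR) — within limit.
Total Category FL: 120 mL + 400 mL = 520 mL.
By passenger aircraft, Category FL is Forbidden regardless of quantity.
Category CR and Category FL may not share an outer package.

No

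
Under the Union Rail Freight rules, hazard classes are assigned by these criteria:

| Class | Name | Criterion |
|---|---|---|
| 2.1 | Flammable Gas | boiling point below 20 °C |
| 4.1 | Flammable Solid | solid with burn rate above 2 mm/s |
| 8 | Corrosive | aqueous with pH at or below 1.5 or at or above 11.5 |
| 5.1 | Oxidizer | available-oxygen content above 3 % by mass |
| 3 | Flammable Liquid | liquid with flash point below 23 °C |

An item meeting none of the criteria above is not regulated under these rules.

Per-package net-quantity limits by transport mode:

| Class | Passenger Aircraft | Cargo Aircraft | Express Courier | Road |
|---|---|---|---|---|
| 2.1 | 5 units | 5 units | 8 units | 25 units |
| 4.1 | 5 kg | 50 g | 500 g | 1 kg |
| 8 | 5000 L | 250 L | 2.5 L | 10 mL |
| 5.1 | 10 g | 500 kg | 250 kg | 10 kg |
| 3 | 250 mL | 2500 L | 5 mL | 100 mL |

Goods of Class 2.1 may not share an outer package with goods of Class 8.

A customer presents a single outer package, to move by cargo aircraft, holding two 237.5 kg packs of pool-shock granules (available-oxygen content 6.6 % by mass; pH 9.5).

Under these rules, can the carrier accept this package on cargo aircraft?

With available-oxygen content 6.6 % by mass (> 3 % by mass), the pool-shock granules fall in Class 5.1.
Class 5.1 quantity: two 237.5 kg packs = 475 kg.
That is within the Class 5.1 cargo aircraft limit of 500 kg.

Yes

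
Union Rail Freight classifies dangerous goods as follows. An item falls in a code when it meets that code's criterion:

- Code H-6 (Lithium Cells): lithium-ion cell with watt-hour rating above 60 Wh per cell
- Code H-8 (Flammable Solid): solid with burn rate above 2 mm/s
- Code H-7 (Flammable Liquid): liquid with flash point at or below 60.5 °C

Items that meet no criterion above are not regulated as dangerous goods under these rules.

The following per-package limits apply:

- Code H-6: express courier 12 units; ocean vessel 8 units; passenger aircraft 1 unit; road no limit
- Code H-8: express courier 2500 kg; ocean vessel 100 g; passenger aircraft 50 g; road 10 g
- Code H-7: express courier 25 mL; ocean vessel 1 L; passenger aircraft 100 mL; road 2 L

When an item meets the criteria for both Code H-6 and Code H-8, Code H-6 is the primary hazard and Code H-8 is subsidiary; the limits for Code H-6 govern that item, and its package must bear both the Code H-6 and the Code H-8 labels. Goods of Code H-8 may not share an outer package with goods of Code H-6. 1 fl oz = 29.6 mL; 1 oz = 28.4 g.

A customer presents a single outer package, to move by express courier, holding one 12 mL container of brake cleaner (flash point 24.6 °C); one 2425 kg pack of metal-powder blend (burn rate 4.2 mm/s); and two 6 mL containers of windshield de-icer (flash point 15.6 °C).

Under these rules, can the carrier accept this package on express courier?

Brake cleaner: flash point 24.6 °C ≤ 60.5 °C → Code H-7 (Flammable Liquid).
With burn rate 4.2 mm/s (> 2 mm/s), the metal-powder blend falls in Code H-8.
Windshield de-icer: flash point 15.6 °C ≤ 60.5 °C → Code H-7 (Flammable Liquid).
Code H-8 quantity: 2425 kg.
2425 kg ≤ 2500 kg (express courier limit, Code H-8) — within limit.
Code H-7 net quantity: 12 mL + (two 6 mL containers = 12 mL) = 24 mL.
That is within the Code H-7 express courier limit of 25 mL.
The segregation rule (Code H-8 with Code H-6) does not apply to Code H-8 with Code H-7.
Every hazard code is within its express courier limit and no segregation rule is violated.

Yes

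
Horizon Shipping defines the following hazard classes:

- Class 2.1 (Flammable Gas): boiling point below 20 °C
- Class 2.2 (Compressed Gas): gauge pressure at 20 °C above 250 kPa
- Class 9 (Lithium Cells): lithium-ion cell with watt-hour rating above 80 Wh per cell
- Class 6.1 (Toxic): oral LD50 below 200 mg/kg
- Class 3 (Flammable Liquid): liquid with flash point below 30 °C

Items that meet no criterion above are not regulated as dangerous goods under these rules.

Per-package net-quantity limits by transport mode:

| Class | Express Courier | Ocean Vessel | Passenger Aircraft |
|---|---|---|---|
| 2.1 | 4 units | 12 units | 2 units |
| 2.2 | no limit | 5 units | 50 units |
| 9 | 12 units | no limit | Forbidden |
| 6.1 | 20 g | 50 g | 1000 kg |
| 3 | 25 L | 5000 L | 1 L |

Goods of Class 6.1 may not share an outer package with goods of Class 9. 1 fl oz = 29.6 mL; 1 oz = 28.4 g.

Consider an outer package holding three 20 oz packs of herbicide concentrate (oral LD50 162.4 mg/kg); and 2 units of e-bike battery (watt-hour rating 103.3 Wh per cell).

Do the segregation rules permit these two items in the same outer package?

No

With oral LD50 162.4 mg/kg (< 200 mg/kg), the herbicide concentrate falls in Class 6.1.
With watt-hour rating 103.3 Wh per cell (> 80 Wh per cell), the e-bike battery falls in Class 9.
Class 6.1 and Class 9 may not share an outer package.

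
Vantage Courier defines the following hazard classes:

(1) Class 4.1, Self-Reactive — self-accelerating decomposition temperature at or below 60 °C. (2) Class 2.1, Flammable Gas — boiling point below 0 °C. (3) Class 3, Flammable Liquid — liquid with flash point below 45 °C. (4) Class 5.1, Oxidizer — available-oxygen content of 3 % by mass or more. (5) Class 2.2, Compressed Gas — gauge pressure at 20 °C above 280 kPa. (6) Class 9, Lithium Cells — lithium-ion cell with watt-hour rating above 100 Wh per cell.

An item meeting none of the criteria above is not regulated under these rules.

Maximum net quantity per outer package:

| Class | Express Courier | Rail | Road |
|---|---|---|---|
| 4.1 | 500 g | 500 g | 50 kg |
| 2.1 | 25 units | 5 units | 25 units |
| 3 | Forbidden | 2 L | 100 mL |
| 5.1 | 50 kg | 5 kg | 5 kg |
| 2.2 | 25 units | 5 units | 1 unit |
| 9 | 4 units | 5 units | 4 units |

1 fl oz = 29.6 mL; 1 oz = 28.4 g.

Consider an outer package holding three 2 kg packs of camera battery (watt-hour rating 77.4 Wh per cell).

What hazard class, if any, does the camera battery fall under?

Not regulated

watt-hour rating 77.4 Wh per cell is not above 100 Wh per cell, so Class 9 does not apply.
No criterion is met, so the item is not regulated.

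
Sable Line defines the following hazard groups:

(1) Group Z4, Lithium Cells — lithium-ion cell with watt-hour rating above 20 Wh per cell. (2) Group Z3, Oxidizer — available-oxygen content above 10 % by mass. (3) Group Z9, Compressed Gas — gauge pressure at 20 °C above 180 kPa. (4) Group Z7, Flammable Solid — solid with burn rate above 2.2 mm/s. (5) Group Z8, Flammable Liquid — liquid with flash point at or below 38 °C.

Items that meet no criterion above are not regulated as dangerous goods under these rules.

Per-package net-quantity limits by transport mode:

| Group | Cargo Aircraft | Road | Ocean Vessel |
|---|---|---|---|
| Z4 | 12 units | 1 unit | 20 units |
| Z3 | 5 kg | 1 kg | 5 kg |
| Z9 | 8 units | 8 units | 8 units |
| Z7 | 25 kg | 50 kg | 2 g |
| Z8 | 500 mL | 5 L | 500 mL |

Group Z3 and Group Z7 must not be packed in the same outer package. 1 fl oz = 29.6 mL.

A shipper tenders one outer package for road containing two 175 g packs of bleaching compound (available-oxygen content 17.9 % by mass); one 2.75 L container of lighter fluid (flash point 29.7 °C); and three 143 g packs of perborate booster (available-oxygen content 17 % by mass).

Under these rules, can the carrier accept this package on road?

Yes

Available-oxygen content 17.9 % by mass meets the Group Z3 criterion (Oxidizer), so the bleaching compound is Group Z3.
Flash point 29.7 °C meets the Group Z8 criterion (Flammable Liquid), so the lighter fluid is Group Z8.
Available-oxygen content 17 % by mass meets the Group Z3 criterion (Oxidizer), so the perborate booster is Group Z3.
Group Z3 net quantity: (two 175 g packs = 350 g) + (three 143 g packs = 429 g) = 779 g.
779 g is within the road limit of 1 kg for Group Z3.
Group Z8 quantity: 2.75 L.
2.75 L ≤ 5 L (road limit, Group Z8) — within limit.
The segregation rule (Group Z3 with Group Z7) does not apply to Group Z3 with Group Z8.
Every hazard group is within its road limit and no segregation rule is violated.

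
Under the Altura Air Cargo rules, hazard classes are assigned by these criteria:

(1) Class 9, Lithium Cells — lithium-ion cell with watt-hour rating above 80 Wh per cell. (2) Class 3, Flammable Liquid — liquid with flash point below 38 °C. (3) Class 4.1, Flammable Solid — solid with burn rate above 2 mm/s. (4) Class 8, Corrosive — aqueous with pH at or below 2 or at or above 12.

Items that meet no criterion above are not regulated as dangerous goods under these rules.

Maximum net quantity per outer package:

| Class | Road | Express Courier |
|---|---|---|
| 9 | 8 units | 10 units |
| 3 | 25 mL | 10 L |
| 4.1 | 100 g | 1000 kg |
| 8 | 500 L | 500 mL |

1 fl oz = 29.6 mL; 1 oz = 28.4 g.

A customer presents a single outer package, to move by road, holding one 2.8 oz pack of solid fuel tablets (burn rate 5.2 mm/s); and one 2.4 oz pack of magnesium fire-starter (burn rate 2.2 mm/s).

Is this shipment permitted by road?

With burn rate 5.2 mm/s (> 2 mm/s), the solid fuel tablets fall in Class 4.1.
Magnesium fire-starter: burn rate 2.2 mm/s > 2 mm/s → Class 4.1 (Flammable Solid).
Class 4.1 net quantity: (one 2.8 oz pack = 79.52 g) + (one 2.4 oz pack = 68.16 g) = 147.68 g.
147.68 g > 100 g (road limit, Class 4.1) — over the limit.

No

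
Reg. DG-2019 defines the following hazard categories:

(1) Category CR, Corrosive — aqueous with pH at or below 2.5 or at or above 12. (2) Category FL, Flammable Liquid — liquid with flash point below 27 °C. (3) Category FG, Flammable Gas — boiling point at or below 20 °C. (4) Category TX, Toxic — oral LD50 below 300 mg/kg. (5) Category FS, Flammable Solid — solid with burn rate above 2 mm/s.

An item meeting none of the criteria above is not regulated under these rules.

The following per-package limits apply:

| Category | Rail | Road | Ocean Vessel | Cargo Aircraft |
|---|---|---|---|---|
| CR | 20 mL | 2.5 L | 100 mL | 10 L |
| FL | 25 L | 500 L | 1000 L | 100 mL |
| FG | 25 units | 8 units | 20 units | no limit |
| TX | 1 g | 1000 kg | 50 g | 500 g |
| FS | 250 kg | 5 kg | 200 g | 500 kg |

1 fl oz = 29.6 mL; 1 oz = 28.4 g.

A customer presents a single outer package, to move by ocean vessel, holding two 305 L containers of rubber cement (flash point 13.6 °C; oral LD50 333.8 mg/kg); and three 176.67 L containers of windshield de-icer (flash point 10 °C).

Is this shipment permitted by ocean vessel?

Rubber cement: flash point 13.6 °C < 27 °C → Category FL (Flammable Liquid).
With flash point 10 °C (< 27 °C), the windshield de-icer falls in Category FL.
Category FL net quantity: (two 305 L containers = 610 L) + (three 176.67 L containers = 530.01 L) = 1140.01 L.
1140.01 L > 1000 L (ocean vessel limit, Category FL) — over the limit.

No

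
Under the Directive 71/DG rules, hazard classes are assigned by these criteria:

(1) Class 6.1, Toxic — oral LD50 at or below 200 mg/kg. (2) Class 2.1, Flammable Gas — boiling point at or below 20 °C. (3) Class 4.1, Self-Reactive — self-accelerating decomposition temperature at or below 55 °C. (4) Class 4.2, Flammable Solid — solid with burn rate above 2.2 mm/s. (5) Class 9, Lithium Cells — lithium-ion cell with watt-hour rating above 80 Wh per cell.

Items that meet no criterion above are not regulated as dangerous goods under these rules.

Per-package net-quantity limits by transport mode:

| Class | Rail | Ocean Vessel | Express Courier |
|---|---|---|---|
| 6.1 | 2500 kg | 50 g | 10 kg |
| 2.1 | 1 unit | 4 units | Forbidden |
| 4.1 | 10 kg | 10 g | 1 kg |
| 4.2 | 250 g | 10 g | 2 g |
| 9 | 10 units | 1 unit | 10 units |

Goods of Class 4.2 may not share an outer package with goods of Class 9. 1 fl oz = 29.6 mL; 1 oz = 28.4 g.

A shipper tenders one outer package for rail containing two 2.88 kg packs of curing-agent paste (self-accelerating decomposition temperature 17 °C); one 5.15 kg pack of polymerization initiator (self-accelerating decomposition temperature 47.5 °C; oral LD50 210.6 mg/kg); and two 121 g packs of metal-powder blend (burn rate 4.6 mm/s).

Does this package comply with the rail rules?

The curing-agent paste has self-accelerating decomposition temperature 17 °C, which is ≤ 55 °C, so it is Class 4.1 (Self-Reactive).
Self-accelerating decomposition temperature 47.5 °C meets the Class 4.1 criterion (Self-Reactive), so the polymerization initiator is Class 4.1.
The metal-powder blend has burn rate 4.6 mm/s, which is > 2.2 mm/s, so it is Class 4.2 (Flammable Solid).
Total Class 4.1: (two 2.88 kg packs = 5.76 kg) + 5.15 kg = 10.91 kg.
10.91 kg > 10 kg (rail limit, Class 4.1) — over the limit.
Class 4.2 quantity: two 121 g packs = 242 g.
242 g ≤ 250 g (rail limit, Class 4.2) — within limit.
The segregation rule (Class 4.2 with Class 9) does not apply to Class 4.1 with Class 4.2.

No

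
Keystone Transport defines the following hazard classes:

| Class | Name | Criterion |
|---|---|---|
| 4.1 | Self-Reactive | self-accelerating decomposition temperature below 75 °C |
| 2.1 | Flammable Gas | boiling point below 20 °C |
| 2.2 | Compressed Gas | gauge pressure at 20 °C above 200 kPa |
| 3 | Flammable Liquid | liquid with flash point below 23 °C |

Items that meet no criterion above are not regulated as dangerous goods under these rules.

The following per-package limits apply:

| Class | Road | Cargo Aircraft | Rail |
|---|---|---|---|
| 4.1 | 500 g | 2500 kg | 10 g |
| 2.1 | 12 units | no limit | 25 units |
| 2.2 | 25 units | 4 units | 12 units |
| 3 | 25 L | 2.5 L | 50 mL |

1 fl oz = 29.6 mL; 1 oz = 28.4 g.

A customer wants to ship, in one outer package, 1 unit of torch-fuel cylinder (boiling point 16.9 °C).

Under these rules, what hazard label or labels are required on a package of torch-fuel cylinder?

Class 2.1

Torch-fuel cylinder: boiling point 16.9 °C < 20 °C → Class 2.1 (Flammable Gas).
Only the Class 2.1 label is required.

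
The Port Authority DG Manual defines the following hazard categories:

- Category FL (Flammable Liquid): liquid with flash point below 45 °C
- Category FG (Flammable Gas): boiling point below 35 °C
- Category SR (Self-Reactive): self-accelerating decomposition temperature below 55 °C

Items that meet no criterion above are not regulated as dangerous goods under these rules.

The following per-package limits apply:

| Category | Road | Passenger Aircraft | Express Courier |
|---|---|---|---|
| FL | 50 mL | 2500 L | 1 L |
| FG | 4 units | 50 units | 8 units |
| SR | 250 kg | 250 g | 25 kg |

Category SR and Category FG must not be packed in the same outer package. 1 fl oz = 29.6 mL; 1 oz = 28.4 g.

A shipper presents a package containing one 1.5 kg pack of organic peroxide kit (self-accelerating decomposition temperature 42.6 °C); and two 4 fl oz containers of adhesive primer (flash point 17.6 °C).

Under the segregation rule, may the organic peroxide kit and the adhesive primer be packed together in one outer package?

Yes

Self-accelerating decomposition temperature 42.6 °C meets the Category SR criterion (Self-Reactive), so the organic peroxide kit is Category SR.
Flash point 17.6 °C meets the Category FL criterion (Flammable Liquid), so the adhesive primer is Category FL.
No segregation rule bars Category SR with Category FL.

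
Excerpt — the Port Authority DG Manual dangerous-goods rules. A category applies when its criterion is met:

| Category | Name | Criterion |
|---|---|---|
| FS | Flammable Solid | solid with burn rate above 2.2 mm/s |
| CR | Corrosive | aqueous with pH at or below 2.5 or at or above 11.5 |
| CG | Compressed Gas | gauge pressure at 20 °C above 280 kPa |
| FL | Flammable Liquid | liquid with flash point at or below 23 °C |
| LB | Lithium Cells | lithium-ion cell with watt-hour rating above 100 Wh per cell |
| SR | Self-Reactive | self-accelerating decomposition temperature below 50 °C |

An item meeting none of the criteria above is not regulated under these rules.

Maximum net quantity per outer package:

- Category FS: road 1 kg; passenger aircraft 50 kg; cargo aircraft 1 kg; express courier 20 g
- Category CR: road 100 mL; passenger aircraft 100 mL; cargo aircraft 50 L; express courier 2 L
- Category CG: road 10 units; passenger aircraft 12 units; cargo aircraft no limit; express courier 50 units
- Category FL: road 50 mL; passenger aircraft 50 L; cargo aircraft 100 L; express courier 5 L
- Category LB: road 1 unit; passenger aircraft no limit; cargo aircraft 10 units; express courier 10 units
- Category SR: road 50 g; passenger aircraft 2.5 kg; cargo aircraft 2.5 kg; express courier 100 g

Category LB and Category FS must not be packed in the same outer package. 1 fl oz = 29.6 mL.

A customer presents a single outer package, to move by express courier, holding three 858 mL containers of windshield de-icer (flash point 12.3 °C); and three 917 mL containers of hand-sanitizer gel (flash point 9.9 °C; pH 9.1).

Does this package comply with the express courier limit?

No

The windshield de-icer has flash point 12.3 °C, which is ≤ 23 °C, so it is Category FL (Flammable Liquid).
Hand-sanitizer gel: flash point 9.9 °C ≤ 23 °C → Category FL (Flammable Liquid).
Total Category FL: (three 858 mL containers = 2.574 L) + (three 917 mL containers = 2.751 L) = 5.325 L.
That exceeds the Category FL express courier limit of 5 L.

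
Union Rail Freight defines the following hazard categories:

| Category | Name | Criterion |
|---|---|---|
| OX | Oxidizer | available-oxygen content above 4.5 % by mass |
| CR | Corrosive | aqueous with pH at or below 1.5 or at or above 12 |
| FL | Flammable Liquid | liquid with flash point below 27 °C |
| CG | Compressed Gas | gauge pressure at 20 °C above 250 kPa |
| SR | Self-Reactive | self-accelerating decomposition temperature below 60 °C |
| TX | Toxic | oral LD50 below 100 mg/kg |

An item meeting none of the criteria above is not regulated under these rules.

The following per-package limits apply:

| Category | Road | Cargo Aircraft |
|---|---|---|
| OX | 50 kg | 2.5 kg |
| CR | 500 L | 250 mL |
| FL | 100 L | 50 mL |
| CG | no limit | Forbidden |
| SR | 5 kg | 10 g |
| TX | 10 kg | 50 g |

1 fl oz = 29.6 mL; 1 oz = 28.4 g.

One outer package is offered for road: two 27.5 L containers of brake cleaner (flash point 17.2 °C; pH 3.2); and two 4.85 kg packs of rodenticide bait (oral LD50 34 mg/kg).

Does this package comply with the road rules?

The brake cleaner has flash point 17.2 °C, which is < 27 °C, so it is Category FL (Flammable Liquid).
Oral LD50 34 mg/kg meets the Category TX criterion (Toxic), so the rodenticide bait is Category TX.
Category FL quantity: two 27.5 L containers = 55 L.
55 L is within the road limit of 100 L for Category FL.
Category TX quantity: two 4.85 kg packs = 9.7 kg.
That is within the Category TX road limit of 10 kg.
Every hazard category is within its road limit and no segregation rule is violated.

Yes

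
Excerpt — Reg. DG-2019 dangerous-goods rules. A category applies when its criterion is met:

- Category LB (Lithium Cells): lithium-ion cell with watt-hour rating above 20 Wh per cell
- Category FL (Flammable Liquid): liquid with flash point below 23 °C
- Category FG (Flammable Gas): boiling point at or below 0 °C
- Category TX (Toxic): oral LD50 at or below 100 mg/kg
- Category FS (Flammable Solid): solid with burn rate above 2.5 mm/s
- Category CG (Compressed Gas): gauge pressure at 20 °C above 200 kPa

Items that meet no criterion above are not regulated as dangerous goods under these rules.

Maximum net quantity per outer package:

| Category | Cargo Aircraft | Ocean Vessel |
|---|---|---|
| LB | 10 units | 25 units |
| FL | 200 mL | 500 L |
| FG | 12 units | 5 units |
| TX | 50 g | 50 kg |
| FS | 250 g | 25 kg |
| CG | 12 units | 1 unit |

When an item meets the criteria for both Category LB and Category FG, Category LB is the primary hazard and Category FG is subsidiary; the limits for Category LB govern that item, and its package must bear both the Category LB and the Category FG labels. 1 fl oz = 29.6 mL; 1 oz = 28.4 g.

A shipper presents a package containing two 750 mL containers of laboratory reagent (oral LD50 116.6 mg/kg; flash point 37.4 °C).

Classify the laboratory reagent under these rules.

flash point 37.4 °C is not below 23 °C, so Category FL does not apply.
oral LD50 116.6 mg/kg is not below 100 mg/kg, so Category TX does not apply.
No criterion is met, so the item is not regulated.

Not regulated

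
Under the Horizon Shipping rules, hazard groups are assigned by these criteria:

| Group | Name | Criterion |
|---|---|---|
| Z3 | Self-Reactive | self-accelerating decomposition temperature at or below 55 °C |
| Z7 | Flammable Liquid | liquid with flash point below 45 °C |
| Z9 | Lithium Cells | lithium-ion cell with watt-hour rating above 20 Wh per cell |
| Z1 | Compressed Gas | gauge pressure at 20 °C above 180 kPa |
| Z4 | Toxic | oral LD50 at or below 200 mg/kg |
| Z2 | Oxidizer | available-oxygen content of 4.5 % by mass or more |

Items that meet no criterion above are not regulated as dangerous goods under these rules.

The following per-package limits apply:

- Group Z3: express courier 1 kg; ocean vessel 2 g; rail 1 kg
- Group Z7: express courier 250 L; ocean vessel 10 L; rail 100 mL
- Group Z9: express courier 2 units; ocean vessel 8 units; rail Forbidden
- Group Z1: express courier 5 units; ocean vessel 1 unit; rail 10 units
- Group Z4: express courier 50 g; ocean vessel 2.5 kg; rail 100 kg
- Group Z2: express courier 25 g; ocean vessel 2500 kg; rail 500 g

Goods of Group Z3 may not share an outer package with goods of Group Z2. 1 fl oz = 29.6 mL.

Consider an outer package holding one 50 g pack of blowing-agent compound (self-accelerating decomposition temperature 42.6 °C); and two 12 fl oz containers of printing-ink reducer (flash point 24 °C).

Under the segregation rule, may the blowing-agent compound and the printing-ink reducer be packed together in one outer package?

Yes

The blowing-agent compound has self-accelerating decomposition temperature 42.6 °C, which is ≤ 55 °C, so it is Group Z3 (Self-Reactive).
Flash point 24 °C meets the Group Z7 criterion (Flammable Liquid), so the printing-ink reducer is Group Z7.
No segregation rule bars Group Z3 with Group Z7.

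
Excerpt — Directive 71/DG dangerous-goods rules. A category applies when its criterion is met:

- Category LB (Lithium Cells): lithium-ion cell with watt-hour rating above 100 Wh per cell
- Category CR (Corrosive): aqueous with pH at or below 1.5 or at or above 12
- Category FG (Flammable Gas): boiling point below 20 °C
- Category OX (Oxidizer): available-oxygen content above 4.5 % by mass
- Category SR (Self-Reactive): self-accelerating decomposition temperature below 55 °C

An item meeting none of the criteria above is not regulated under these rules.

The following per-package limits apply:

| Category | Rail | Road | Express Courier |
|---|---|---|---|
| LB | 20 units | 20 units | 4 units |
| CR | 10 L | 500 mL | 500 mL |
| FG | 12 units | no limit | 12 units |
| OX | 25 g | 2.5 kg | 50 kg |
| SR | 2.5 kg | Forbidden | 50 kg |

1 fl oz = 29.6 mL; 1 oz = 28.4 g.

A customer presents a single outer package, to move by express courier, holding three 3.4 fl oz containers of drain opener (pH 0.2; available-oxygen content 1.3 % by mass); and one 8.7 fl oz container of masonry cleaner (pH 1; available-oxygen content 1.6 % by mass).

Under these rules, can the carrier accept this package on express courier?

No

Drain opener: pH 0.2 ≤ 1.5 → Category CR (Corrosive).
Masonry cleaner: pH 1 ≤ 1.5 → Category CR (Corrosive).
Category CR net quantity: (three 3.4 fl oz containers = 301.92 mL) + (one 8.7 fl oz container = 257.52 mL) = 559.44 mL.
That exceeds the Category CR express courier limit of 500 mL.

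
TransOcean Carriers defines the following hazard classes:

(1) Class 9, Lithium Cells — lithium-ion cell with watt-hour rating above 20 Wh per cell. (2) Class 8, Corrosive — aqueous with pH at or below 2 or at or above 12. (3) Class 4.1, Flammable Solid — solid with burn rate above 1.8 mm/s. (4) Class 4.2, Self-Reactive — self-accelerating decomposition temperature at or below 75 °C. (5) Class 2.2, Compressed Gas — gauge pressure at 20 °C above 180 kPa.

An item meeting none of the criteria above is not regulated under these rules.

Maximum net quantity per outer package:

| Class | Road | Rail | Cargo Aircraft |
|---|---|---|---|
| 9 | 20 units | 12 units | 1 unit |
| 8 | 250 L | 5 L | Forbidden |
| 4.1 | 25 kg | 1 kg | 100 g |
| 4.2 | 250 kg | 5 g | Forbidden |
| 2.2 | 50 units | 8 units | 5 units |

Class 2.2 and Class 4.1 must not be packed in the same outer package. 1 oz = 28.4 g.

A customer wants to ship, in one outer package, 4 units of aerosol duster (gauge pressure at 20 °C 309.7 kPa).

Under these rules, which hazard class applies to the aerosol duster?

Class 2.2

With gauge pressure at 20 °C 309.7 kPa (> 180 kPa), the aerosol duster falls in Class 2.2.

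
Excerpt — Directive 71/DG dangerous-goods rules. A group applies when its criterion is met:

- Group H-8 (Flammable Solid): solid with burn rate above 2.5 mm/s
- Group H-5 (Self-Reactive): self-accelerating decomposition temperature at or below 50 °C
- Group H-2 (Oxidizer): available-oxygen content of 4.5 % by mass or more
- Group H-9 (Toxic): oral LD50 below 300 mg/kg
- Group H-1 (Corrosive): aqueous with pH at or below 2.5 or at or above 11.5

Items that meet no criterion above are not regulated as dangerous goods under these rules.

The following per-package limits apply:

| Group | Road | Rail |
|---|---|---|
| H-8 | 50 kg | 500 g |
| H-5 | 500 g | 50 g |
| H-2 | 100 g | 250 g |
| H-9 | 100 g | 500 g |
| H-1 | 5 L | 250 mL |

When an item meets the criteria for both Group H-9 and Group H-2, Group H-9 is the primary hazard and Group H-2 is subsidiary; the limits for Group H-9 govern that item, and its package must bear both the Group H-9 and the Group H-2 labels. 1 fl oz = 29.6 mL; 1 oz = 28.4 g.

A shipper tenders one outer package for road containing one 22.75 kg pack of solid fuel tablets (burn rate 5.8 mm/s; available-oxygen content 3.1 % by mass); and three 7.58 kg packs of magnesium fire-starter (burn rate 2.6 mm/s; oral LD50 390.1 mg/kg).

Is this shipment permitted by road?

With burn rate 5.8 mm/s (> 2.5 mm/s), the solid fuel tablets fall in Group H-8.
With burn rate 2.6 mm/s (> 2.5 mm/s), the magnesium fire-starter falls in Group H-8.
Group H-8 net quantity: 22.75 kg + (three 7.58 kg packs = 22.74 kg) = 45.49 kg.
45.49 kg is within the road limit of 50 kg for Group H-8.

Yes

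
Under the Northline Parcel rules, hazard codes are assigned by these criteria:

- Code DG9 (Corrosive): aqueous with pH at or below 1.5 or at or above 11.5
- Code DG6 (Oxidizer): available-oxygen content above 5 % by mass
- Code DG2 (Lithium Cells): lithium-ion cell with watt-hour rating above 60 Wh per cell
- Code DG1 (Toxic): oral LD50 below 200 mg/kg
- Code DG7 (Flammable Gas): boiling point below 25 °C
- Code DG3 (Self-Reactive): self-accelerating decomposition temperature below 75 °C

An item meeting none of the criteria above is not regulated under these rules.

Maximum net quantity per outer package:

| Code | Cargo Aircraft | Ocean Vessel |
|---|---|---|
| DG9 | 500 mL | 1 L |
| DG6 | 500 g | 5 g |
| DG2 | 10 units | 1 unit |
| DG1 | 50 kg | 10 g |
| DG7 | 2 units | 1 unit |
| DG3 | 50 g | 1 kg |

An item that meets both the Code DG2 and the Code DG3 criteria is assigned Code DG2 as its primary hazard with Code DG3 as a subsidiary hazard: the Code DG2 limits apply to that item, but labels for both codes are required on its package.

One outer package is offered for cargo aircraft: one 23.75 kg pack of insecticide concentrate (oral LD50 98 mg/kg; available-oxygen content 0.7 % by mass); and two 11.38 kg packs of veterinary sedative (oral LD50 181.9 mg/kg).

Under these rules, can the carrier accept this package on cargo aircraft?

The insecticide concentrate has oral LD50 98 mg/kg, which is < 200 mg/kg, so it is Code DG1 (Toxic).
The veterinary sedative has oral LD50 181.9 mg/kg, which is < 200 mg/kg, so it is Code DG1 (Toxic).
Total Code DG1: 23.75 kg + (two 11.38 kg packs = 22.76 kg) = 46.51 kg.
That is within the Code DG1 cargo aircraft limit of 50 kg.

Yes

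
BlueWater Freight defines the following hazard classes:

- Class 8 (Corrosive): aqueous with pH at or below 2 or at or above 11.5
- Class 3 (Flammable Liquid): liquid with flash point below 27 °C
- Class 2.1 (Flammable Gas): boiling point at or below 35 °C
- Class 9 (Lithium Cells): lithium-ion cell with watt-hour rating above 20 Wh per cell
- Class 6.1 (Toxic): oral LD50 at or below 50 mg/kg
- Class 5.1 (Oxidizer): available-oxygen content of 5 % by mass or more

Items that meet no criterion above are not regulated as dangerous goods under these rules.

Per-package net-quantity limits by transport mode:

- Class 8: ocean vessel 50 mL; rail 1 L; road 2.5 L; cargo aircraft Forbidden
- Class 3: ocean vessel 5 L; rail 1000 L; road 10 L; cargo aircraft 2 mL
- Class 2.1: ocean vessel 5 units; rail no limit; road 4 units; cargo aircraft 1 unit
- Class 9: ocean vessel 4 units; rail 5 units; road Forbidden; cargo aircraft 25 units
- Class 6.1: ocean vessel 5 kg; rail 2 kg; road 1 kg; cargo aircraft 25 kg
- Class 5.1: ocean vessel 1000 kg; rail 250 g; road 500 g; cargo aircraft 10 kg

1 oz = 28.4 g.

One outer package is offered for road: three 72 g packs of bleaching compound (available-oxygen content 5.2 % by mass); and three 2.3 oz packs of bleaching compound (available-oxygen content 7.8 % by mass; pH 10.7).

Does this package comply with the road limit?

Yes

Bleaching compound: available-oxygen content 5.2 % by mass ≥ 5 % by mass → Class 5.1 (Oxidizer).
The bleaching compound has available-oxygen content 7.8 % by mass, which is ≥ 5 % by mass, so it is Class 5.1 (Oxidizer).
Total Class 5.1: (three 72 g packs = 216 g) + (three 2.3 oz packs = 195.96 g) = 411.96 g.
411.96 g is within the road limit of 500 g for Class 5.1.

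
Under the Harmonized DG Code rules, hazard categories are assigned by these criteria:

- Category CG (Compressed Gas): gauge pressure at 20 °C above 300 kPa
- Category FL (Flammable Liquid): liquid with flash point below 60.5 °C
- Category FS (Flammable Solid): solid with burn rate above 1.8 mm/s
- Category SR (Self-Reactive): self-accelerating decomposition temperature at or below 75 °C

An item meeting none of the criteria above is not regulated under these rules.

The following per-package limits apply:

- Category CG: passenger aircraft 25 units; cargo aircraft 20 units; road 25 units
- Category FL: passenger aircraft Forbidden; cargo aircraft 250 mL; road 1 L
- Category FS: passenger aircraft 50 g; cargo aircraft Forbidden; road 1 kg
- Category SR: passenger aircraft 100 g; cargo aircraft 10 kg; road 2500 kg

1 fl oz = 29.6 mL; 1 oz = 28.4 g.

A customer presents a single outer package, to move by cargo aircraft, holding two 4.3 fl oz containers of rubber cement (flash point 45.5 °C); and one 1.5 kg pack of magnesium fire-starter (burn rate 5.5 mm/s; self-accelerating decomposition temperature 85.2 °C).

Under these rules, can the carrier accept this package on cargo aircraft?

The rubber cement has flash point 45.5 °C, which is < 60.5 °C, so it is Category FL (Flammable Liquid).
The magnesium fire-starter has burn rate 5.5 mm/s, which is > 1.8 mm/s, so it is Category FS (Flammable Solid).
Category FL quantity: two 4.3 fl oz containers = 254.56 mL.
254.56 mL exceeds the cargo aircraft limit of 250 mL for Category FL.
Category FS quantity: 1.5 kg.
Category FS is Forbidden by cargo aircraft.

No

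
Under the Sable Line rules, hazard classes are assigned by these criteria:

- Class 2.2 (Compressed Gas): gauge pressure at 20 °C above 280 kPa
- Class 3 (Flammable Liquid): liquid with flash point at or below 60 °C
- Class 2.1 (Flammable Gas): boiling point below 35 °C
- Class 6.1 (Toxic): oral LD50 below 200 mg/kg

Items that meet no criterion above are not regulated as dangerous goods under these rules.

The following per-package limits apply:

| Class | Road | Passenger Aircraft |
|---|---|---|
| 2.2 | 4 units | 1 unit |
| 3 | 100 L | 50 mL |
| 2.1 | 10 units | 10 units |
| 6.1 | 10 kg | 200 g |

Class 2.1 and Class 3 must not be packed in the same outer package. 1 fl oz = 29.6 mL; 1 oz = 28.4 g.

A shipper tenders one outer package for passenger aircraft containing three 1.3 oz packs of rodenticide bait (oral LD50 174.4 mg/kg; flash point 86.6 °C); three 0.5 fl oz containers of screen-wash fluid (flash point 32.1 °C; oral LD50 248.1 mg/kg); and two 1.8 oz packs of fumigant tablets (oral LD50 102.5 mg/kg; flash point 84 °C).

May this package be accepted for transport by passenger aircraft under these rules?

No

With oral LD50 174.4 mg/kg (< 200 mg/kg), the rodenticide bait falls in Class 6.1.
Flash point 32.1 °C meets the Class 3 criterion (Flammable Liquid), so the screen-wash fluid is Class 3.
Fumigant tablets: oral LD50 102.5 mg/kg < 200 mg/kg → Class 6.1 (Toxic).
Total Class 6.1: (three 1.3 oz packs = 110.76 g) + (two 1.8 oz packs = 102.24 g) = 213 g.
213 g > 200 g (passenger aircraft limit, Class 6.1) — over the limit.
Class 3 quantity: three 0.5 fl oz containers = 44.4 mL.
44.4 mL is within the passenger aircraft limit of 50 mL for Class 3.
The segregation rule (Class 2.1 with Class 3) does not apply to Class 6.1 with Class 3.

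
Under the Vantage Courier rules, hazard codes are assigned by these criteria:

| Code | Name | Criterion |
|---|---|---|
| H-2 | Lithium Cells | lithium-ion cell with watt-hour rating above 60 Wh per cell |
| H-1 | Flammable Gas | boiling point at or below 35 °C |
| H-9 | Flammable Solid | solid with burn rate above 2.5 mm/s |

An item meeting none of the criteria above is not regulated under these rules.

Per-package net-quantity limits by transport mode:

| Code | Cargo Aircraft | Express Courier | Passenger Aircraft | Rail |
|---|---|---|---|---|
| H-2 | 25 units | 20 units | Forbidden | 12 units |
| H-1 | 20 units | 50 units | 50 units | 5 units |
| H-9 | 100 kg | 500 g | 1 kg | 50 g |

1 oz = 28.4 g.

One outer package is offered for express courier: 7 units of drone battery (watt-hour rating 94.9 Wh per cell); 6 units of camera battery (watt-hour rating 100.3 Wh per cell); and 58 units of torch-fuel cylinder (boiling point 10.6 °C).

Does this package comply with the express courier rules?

With watt-hour rating 94.9 Wh per cell (> 60 Wh per cell), the drone battery falls in Code H-2.
With watt-hour rating 100.3 Wh per cell (> 60 Wh per cell), the camera battery falls in Code H-2.
With boiling point 10.6 °C (≤ 35 °C), the torch-fuel cylinder falls in Code H-1.
Total Code H-2: 7 units + 6 units = 13 units.
13 units is within the express courier limit of 20 units for Code H-2.
Code H-1 quantity: 58 units.
58 units > 50 units (express courier limit, Code H-1) — over the limit.

No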